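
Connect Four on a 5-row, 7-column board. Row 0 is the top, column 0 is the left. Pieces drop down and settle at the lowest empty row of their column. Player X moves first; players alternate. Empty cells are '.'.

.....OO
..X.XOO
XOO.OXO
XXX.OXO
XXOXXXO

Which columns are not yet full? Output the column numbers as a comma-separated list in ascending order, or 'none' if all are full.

Answer: 0,1,2,3,4

Derivation:
col 0: top cell = '.' → open
col 1: top cell = '.' → open
col 2: top cell = '.' → open
col 3: top cell = '.' → open
col 4: top cell = '.' → open
col 5: top cell = 'O' → FULL
col 6: top cell = 'O' → FULL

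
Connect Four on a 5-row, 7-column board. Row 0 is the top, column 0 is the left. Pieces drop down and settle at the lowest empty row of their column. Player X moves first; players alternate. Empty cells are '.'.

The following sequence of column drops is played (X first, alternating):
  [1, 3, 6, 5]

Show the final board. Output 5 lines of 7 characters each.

Answer: .......
.......
.......
.......
.X.O.OX

Derivation:
Move 1: X drops in col 1, lands at row 4
Move 2: O drops in col 3, lands at row 4
Move 3: X drops in col 6, lands at row 4
Move 4: O drops in col 5, lands at row 4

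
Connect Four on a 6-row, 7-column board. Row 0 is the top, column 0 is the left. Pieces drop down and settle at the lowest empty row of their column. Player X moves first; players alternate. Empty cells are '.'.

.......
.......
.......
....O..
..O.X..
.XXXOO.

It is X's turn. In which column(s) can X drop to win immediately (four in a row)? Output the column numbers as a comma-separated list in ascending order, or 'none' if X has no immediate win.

col 0: drop X → WIN!
col 1: drop X → no win
col 2: drop X → no win
col 3: drop X → no win
col 4: drop X → no win
col 5: drop X → no win
col 6: drop X → no win

Answer: 0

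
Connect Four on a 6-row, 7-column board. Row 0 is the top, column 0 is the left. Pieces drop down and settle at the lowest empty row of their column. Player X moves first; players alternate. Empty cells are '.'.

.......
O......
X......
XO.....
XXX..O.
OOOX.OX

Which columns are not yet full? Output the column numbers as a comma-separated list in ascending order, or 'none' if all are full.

Answer: 0,1,2,3,4,5,6

Derivation:
col 0: top cell = '.' → open
col 1: top cell = '.' → open
col 2: top cell = '.' → open
col 3: top cell = '.' → open
col 4: top cell = '.' → open
col 5: top cell = '.' → open
col 6: top cell = '.' → open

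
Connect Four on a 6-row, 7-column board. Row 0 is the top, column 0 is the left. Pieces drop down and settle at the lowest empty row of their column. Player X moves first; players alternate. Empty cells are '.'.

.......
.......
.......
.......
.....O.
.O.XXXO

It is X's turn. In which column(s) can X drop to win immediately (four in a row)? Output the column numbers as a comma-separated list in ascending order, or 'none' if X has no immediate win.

Answer: 2

Derivation:
col 0: drop X → no win
col 1: drop X → no win
col 2: drop X → WIN!
col 3: drop X → no win
col 4: drop X → no win
col 5: drop X → no win
col 6: drop X → no win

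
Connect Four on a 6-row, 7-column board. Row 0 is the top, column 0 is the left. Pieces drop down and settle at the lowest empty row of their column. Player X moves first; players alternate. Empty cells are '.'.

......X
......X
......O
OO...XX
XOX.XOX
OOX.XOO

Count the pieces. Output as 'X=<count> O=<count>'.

X=10 O=9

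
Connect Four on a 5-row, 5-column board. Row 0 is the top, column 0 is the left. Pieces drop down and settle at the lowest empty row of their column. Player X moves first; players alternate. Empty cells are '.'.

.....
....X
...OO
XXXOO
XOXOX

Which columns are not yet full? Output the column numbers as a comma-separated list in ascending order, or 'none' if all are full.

col 0: top cell = '.' → open
col 1: top cell = '.' → open
col 2: top cell = '.' → open
col 3: top cell = '.' → open
col 4: top cell = '.' → open

Answer: 0,1,2,3,4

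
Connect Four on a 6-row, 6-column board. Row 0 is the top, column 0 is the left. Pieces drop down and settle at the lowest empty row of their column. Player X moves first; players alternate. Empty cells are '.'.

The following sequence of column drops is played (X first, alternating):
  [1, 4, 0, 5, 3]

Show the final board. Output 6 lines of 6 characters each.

Move 1: X drops in col 1, lands at row 5
Move 2: O drops in col 4, lands at row 5
Move 3: X drops in col 0, lands at row 5
Move 4: O drops in col 5, lands at row 5
Move 5: X drops in col 3, lands at row 5

Answer: ......
......
......
......
......
XX.XOO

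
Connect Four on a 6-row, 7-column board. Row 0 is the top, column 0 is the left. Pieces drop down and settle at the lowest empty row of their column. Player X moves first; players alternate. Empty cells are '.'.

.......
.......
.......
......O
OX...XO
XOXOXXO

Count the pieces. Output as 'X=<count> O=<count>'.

X=6 O=6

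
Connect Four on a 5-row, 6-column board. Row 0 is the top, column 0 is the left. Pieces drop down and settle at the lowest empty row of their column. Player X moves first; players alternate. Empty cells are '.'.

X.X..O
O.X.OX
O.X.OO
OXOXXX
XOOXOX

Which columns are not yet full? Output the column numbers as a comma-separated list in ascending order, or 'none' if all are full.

Answer: 1,3,4

Derivation:
col 0: top cell = 'X' → FULL
col 1: top cell = '.' → open
col 2: top cell = 'X' → FULL
col 3: top cell = '.' → open
col 4: top cell = '.' → open
col 5: top cell = 'O' → FULL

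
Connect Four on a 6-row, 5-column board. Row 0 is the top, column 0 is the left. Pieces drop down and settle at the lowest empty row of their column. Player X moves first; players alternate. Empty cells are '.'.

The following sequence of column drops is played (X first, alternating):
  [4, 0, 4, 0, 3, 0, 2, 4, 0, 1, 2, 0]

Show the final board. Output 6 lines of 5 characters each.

Answer: .....
O....
X....
O...O
O.X.X
OOXXX

Derivation:
Move 1: X drops in col 4, lands at row 5
Move 2: O drops in col 0, lands at row 5
Move 3: X drops in col 4, lands at row 4
Move 4: O drops in col 0, lands at row 4
Move 5: X drops in col 3, lands at row 5
Move 6: O drops in col 0, lands at row 3
Move 7: X drops in col 2, lands at row 5
Move 8: O drops in col 4, lands at row 3
Move 9: X drops in col 0, lands at row 2
Move 10: O drops in col 1, lands at row 5
Move 11: X drops in col 2, lands at row 4
Move 12: O drops in col 0, lands at row 1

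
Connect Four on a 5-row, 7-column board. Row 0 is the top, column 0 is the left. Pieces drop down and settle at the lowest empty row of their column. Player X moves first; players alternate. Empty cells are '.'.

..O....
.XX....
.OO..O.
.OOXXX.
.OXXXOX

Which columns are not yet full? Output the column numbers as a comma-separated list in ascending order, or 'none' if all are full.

col 0: top cell = '.' → open
col 1: top cell = '.' → open
col 2: top cell = 'O' → FULL
col 3: top cell = '.' → open
col 4: top cell = '.' → open
col 5: top cell = '.' → open
col 6: top cell = '.' → open

Answer: 0,1,3,4,5,6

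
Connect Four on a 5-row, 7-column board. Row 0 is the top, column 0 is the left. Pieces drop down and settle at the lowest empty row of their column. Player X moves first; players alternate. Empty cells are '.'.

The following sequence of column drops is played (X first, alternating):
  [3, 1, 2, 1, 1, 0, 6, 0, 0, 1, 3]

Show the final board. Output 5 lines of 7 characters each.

Answer: .......
.O.....
XX.....
OO.X...
OOXX..X

Derivation:
Move 1: X drops in col 3, lands at row 4
Move 2: O drops in col 1, lands at row 4
Move 3: X drops in col 2, lands at row 4
Move 4: O drops in col 1, lands at row 3
Move 5: X drops in col 1, lands at row 2
Move 6: O drops in col 0, lands at row 4
Move 7: X drops in col 6, lands at row 4
Move 8: O drops in col 0, lands at row 3
Move 9: X drops in col 0, lands at row 2
Move 10: O drops in col 1, lands at row 1
Move 11: X drops in col 3, lands at row 3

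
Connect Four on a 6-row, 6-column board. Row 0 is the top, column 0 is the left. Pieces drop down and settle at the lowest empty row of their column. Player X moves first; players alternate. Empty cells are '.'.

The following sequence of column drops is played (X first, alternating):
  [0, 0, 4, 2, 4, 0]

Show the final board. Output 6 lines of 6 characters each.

Move 1: X drops in col 0, lands at row 5
Move 2: O drops in col 0, lands at row 4
Move 3: X drops in col 4, lands at row 5
Move 4: O drops in col 2, lands at row 5
Move 5: X drops in col 4, lands at row 4
Move 6: O drops in col 0, lands at row 3

Answer: ......
......
......
O.....
O...X.
X.O.X.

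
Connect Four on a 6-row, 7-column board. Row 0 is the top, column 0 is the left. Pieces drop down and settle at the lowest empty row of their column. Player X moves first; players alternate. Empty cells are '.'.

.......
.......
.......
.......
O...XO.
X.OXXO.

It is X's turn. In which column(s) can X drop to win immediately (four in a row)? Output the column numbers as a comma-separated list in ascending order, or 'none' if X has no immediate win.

Answer: none

Derivation:
col 0: drop X → no win
col 1: drop X → no win
col 2: drop X → no win
col 3: drop X → no win
col 4: drop X → no win
col 5: drop X → no win
col 6: drop X → no win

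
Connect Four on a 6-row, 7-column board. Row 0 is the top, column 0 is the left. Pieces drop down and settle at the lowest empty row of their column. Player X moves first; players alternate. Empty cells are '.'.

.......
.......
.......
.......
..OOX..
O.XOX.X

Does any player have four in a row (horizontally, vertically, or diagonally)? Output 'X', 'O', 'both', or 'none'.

none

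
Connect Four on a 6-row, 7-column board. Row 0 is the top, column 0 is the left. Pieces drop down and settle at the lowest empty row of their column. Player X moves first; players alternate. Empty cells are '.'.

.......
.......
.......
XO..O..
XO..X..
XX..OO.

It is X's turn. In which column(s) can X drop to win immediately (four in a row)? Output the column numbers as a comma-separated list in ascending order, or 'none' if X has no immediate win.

col 0: drop X → WIN!
col 1: drop X → no win
col 2: drop X → no win
col 3: drop X → no win
col 4: drop X → no win
col 5: drop X → no win
col 6: drop X → no win

Answer: 0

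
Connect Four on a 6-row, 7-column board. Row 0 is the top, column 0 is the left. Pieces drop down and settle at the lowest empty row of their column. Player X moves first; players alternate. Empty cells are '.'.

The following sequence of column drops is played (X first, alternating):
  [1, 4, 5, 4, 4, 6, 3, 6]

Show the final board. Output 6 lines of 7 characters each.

Answer: .......
.......
.......
....X..
....O.O
.X.XOXO

Derivation:
Move 1: X drops in col 1, lands at row 5
Move 2: O drops in col 4, lands at row 5
Move 3: X drops in col 5, lands at row 5
Move 4: O drops in col 4, lands at row 4
Move 5: X drops in col 4, lands at row 3
Move 6: O drops in col 6, lands at row 5
Move 7: X drops in col 3, lands at row 5
Move 8: O drops in col 6, lands at row 4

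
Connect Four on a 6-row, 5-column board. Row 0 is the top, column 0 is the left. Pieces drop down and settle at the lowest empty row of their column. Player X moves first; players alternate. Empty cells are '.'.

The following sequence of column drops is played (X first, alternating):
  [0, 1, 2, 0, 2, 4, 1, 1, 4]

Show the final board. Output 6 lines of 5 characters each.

Answer: .....
.....
.....
.O...
OXX.X
XOX.O

Derivation:
Move 1: X drops in col 0, lands at row 5
Move 2: O drops in col 1, lands at row 5
Move 3: X drops in col 2, lands at row 5
Move 4: O drops in col 0, lands at row 4
Move 5: X drops in col 2, lands at row 4
Move 6: O drops in col 4, lands at row 5
Move 7: X drops in col 1, lands at row 4
Move 8: O drops in col 1, lands at row 3
Move 9: X drops in col 4, lands at row 4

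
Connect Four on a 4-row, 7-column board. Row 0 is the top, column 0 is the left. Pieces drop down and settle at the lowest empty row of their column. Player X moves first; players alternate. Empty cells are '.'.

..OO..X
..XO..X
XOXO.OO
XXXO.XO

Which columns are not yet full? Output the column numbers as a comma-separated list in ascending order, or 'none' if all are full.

col 0: top cell = '.' → open
col 1: top cell = '.' → open
col 2: top cell = 'O' → FULL
col 3: top cell = 'O' → FULL
col 4: top cell = '.' → open
col 5: top cell = '.' → open
col 6: top cell = 'X' → FULL

Answer: 0,1,4,5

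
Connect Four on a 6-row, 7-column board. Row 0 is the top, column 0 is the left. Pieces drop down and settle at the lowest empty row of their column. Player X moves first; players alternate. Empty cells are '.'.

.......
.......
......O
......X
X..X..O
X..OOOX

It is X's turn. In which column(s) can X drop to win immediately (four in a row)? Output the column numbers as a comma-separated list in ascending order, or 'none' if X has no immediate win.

Answer: none

Derivation:
col 0: drop X → no win
col 1: drop X → no win
col 2: drop X → no win
col 3: drop X → no win
col 4: drop X → no win
col 5: drop X → no win
col 6: drop X → no win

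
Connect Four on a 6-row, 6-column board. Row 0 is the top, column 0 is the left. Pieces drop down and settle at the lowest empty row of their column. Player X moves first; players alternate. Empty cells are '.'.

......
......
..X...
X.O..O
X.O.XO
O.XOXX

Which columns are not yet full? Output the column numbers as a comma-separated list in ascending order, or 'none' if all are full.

Answer: 0,1,2,3,4,5

Derivation:
col 0: top cell = '.' → open
col 1: top cell = '.' → open
col 2: top cell = '.' → open
col 3: top cell = '.' → open
col 4: top cell = '.' → open
col 5: top cell = '.' → open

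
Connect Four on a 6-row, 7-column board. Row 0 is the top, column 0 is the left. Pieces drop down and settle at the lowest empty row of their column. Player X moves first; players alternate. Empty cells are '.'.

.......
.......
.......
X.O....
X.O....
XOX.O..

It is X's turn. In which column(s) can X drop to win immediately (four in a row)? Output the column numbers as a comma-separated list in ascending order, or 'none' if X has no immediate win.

col 0: drop X → WIN!
col 1: drop X → no win
col 2: drop X → no win
col 3: drop X → no win
col 4: drop X → no win
col 5: drop X → no win
col 6: drop X → no win

Answer: 0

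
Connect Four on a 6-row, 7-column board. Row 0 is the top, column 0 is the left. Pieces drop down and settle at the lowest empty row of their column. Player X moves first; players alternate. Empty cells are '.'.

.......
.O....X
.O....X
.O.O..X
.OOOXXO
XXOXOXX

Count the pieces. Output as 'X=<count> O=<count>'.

X=10 O=10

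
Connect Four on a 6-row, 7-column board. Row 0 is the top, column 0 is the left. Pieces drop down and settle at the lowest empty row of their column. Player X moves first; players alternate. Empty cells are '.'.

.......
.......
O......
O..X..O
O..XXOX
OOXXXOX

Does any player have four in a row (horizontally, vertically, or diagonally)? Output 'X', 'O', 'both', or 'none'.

O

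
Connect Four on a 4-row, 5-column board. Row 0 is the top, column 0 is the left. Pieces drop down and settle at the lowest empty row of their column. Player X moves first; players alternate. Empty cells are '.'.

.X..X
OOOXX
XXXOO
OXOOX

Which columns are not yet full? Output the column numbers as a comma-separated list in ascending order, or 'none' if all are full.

col 0: top cell = '.' → open
col 1: top cell = 'X' → FULL
col 2: top cell = '.' → open
col 3: top cell = '.' → open
col 4: top cell = 'X' → FULL

Answer: 0,2,3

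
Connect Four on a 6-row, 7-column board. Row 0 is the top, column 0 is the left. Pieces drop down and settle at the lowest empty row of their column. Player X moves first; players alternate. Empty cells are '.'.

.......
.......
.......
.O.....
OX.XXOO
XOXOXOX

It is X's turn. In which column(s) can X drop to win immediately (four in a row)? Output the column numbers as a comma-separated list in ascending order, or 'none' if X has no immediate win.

Answer: 2

Derivation:
col 0: drop X → no win
col 1: drop X → no win
col 2: drop X → WIN!
col 3: drop X → no win
col 4: drop X → no win
col 5: drop X → no win
col 6: drop X → no win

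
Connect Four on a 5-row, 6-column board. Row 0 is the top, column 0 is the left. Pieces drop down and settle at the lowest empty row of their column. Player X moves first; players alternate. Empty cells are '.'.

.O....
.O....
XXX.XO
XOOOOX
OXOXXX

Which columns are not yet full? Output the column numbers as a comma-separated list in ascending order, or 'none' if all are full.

Answer: 0,2,3,4,5

Derivation:
col 0: top cell = '.' → open
col 1: top cell = 'O' → FULL
col 2: top cell = '.' → open
col 3: top cell = '.' → open
col 4: top cell = '.' → open
col 5: top cell = '.' → open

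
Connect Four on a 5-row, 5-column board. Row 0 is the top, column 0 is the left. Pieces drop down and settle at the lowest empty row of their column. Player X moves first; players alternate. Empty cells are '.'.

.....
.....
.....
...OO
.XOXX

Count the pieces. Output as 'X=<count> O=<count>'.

X=3 O=3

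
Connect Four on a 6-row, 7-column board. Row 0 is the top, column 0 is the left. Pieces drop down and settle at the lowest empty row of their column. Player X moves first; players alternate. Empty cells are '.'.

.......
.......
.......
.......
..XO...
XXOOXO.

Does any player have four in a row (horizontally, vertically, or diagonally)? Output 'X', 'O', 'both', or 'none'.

none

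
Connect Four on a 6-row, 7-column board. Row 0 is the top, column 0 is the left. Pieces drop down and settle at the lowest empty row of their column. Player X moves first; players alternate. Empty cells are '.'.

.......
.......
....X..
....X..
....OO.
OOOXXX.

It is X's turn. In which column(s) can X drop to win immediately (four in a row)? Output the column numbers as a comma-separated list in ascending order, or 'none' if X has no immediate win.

col 0: drop X → no win
col 1: drop X → no win
col 2: drop X → no win
col 3: drop X → no win
col 4: drop X → no win
col 5: drop X → no win
col 6: drop X → WIN!

Answer: 6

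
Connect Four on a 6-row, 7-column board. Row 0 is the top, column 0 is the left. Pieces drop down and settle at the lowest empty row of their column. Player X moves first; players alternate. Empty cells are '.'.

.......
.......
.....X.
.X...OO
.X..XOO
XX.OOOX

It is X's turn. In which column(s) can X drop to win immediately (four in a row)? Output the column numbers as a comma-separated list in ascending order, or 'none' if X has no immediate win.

col 0: drop X → no win
col 1: drop X → WIN!
col 2: drop X → no win
col 3: drop X → no win
col 4: drop X → no win
col 5: drop X → no win
col 6: drop X → no win

Answer: 1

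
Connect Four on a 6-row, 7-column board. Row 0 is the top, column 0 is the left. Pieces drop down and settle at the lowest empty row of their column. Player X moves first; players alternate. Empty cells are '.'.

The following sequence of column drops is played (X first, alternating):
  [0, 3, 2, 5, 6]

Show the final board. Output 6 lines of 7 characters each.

Answer: .......
.......
.......
.......
.......
X.XO.OX

Derivation:
Move 1: X drops in col 0, lands at row 5
Move 2: O drops in col 3, lands at row 5
Move 3: X drops in col 2, lands at row 5
Move 4: O drops in col 5, lands at row 5
Move 5: X drops in col 6, lands at row 5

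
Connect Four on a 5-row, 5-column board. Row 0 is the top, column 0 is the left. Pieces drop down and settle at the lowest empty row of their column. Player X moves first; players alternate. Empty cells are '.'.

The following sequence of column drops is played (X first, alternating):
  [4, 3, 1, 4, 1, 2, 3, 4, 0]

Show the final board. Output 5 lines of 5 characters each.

Move 1: X drops in col 4, lands at row 4
Move 2: O drops in col 3, lands at row 4
Move 3: X drops in col 1, lands at row 4
Move 4: O drops in col 4, lands at row 3
Move 5: X drops in col 1, lands at row 3
Move 6: O drops in col 2, lands at row 4
Move 7: X drops in col 3, lands at row 3
Move 8: O drops in col 4, lands at row 2
Move 9: X drops in col 0, lands at row 4

Answer: .....
.....
....O
.X.XO
XXOOX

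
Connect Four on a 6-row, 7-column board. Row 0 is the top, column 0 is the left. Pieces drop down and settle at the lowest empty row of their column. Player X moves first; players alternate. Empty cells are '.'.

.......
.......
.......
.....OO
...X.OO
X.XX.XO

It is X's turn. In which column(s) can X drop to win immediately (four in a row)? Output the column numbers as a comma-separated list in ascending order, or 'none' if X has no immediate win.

col 0: drop X → no win
col 1: drop X → WIN!
col 2: drop X → no win
col 3: drop X → no win
col 4: drop X → WIN!
col 5: drop X → no win
col 6: drop X → no win

Answer: 1,4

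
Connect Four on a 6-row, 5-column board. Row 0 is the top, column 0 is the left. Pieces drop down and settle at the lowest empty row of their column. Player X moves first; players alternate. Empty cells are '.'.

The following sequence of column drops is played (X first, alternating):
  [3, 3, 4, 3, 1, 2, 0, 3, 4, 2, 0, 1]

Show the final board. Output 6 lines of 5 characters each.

Answer: .....
.....
...O.
...O.
XOOOX
XXOXX

Derivation:
Move 1: X drops in col 3, lands at row 5
Move 2: O drops in col 3, lands at row 4
Move 3: X drops in col 4, lands at row 5
Move 4: O drops in col 3, lands at row 3
Move 5: X drops in col 1, lands at row 5
Move 6: O drops in col 2, lands at row 5
Move 7: X drops in col 0, lands at row 5
Move 8: O drops in col 3, lands at row 2
Move 9: X drops in col 4, lands at row 4
Move 10: O drops in col 2, lands at row 4
Move 11: X drops in col 0, lands at row 4
Move 12: O drops in col 1, lands at row 4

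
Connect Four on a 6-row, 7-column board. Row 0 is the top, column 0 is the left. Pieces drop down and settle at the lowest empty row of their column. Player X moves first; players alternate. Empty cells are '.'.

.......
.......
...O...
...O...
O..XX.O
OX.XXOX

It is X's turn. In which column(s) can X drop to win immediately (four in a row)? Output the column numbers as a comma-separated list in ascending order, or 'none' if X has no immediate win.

col 0: drop X → no win
col 1: drop X → no win
col 2: drop X → WIN!
col 3: drop X → no win
col 4: drop X → no win
col 5: drop X → no win
col 6: drop X → no win

Answer: 2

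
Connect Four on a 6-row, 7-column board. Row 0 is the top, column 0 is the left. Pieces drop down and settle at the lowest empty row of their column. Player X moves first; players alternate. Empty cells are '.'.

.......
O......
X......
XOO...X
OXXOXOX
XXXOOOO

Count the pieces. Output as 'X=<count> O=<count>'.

X=10 O=10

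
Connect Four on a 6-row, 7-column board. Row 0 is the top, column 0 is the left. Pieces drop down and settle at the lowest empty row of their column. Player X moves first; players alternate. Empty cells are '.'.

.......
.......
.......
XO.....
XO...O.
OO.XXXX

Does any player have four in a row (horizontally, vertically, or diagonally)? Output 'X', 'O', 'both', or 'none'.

X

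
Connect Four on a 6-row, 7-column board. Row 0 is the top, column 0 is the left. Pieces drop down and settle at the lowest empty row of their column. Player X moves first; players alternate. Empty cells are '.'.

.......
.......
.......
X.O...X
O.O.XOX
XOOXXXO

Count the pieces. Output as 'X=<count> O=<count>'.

X=8 O=7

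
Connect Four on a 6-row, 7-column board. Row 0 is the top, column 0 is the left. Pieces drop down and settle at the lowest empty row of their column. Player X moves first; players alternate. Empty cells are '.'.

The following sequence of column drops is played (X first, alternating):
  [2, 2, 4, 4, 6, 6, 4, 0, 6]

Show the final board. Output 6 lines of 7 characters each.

Move 1: X drops in col 2, lands at row 5
Move 2: O drops in col 2, lands at row 4
Move 3: X drops in col 4, lands at row 5
Move 4: O drops in col 4, lands at row 4
Move 5: X drops in col 6, lands at row 5
Move 6: O drops in col 6, lands at row 4
Move 7: X drops in col 4, lands at row 3
Move 8: O drops in col 0, lands at row 5
Move 9: X drops in col 6, lands at row 3

Answer: .......
.......
.......
....X.X
..O.O.O
O.X.X.X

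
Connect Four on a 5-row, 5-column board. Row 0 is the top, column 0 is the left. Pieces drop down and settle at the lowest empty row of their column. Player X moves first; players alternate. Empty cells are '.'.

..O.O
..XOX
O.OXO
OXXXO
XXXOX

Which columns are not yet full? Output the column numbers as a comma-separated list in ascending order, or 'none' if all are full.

Answer: 0,1,3

Derivation:
col 0: top cell = '.' → open
col 1: top cell = '.' → open
col 2: top cell = 'O' → FULL
col 3: top cell = '.' → open
col 4: top cell = 'O' → FULL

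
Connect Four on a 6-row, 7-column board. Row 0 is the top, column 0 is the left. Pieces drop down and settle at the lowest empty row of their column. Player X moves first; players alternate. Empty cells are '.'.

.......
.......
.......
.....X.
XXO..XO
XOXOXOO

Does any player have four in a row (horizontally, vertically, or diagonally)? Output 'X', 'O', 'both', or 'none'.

none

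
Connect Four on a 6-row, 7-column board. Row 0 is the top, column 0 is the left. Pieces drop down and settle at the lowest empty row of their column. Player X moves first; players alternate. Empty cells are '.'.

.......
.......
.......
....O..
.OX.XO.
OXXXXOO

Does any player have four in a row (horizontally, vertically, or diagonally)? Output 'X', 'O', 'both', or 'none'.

X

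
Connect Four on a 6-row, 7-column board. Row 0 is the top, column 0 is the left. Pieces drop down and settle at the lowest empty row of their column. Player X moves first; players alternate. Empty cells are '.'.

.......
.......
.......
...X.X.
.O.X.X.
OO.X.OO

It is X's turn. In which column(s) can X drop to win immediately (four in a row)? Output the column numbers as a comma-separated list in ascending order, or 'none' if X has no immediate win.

col 0: drop X → no win
col 1: drop X → no win
col 2: drop X → no win
col 3: drop X → WIN!
col 4: drop X → no win
col 5: drop X → no win
col 6: drop X → no win

Answer: 3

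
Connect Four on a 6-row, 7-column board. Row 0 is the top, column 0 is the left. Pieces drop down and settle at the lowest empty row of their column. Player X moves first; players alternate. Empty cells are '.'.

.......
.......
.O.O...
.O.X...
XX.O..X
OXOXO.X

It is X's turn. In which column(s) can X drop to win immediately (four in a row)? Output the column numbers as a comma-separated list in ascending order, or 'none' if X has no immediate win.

col 0: drop X → no win
col 1: drop X → no win
col 2: drop X → no win
col 3: drop X → no win
col 4: drop X → no win
col 5: drop X → no win
col 6: drop X → no win

Answer: none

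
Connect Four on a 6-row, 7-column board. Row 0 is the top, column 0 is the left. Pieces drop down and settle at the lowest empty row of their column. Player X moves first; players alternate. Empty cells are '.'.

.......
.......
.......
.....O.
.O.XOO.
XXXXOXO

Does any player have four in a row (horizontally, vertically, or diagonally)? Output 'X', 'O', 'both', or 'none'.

X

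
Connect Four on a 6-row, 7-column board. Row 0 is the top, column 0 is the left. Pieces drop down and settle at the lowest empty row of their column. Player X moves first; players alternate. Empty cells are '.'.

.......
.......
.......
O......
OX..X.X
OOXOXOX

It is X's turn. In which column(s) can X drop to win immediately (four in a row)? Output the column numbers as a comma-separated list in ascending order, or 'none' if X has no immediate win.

col 0: drop X → no win
col 1: drop X → no win
col 2: drop X → no win
col 3: drop X → no win
col 4: drop X → no win
col 5: drop X → no win
col 6: drop X → no win

Answer: none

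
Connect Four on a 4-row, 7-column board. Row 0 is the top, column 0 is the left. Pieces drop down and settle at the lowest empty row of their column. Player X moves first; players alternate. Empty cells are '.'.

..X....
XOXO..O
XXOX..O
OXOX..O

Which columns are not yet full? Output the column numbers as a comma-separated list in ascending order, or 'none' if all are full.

Answer: 0,1,3,4,5,6

Derivation:
col 0: top cell = '.' → open
col 1: top cell = '.' → open
col 2: top cell = 'X' → FULL
col 3: top cell = '.' → open
col 4: top cell = '.' → open
col 5: top cell = '.' → open
col 6: top cell = '.' → open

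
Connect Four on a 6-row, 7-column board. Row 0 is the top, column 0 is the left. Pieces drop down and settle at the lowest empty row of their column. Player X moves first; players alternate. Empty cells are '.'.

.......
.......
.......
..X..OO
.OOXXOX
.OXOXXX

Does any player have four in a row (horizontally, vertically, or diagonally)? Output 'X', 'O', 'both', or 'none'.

none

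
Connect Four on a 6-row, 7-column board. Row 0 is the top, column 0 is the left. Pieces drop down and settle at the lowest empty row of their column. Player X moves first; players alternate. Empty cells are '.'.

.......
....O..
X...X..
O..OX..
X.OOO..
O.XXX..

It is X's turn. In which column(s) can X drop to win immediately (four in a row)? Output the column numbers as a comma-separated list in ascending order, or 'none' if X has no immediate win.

col 0: drop X → no win
col 1: drop X → WIN!
col 2: drop X → no win
col 3: drop X → no win
col 4: drop X → no win
col 5: drop X → WIN!
col 6: drop X → no win

Answer: 1,5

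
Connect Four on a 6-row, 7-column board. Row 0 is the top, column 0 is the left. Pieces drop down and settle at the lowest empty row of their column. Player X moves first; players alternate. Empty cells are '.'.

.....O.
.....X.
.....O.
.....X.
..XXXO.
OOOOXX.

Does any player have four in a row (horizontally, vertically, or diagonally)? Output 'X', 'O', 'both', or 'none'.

O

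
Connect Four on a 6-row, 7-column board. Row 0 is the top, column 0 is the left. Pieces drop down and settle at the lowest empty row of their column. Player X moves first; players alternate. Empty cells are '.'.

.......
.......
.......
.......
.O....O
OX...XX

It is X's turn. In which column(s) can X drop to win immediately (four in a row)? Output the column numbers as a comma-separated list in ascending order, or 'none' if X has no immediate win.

col 0: drop X → no win
col 1: drop X → no win
col 2: drop X → no win
col 3: drop X → no win
col 4: drop X → no win
col 5: drop X → no win
col 6: drop X → no win

Answer: none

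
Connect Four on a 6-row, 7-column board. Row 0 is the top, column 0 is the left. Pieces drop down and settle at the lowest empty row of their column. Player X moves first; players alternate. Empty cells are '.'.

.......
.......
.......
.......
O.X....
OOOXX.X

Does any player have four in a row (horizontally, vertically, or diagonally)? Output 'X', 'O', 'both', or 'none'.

none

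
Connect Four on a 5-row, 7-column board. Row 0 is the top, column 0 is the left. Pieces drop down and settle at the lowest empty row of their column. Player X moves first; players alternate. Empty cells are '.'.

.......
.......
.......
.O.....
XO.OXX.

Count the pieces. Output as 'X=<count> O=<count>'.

X=3 O=3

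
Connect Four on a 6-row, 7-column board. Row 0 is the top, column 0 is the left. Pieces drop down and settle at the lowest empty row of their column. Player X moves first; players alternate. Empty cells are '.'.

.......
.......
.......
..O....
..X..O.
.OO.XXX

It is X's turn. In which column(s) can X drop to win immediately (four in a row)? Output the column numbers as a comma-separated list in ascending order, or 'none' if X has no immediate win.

col 0: drop X → no win
col 1: drop X → no win
col 2: drop X → no win
col 3: drop X → WIN!
col 4: drop X → no win
col 5: drop X → no win
col 6: drop X → no win

Answer: 3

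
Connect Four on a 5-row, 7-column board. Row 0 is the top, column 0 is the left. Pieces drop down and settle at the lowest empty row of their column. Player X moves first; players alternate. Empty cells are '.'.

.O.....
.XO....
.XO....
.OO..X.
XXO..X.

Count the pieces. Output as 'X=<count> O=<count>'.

X=6 O=6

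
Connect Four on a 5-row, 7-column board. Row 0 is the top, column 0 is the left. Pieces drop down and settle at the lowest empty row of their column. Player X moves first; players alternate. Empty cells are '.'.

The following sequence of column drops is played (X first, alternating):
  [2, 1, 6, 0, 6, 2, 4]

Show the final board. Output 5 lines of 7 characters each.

Answer: .......
.......
.......
..O...X
OOX.X.X

Derivation:
Move 1: X drops in col 2, lands at row 4
Move 2: O drops in col 1, lands at row 4
Move 3: X drops in col 6, lands at row 4
Move 4: O drops in col 0, lands at row 4
Move 5: X drops in col 6, lands at row 3
Move 6: O drops in col 2, lands at row 3
Move 7: X drops in col 4, lands at row 4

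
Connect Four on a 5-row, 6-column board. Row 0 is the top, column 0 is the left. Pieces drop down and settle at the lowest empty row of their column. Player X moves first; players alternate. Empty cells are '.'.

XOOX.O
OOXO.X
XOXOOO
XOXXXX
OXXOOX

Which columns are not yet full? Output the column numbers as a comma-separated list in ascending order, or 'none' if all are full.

col 0: top cell = 'X' → FULL
col 1: top cell = 'O' → FULL
col 2: top cell = 'O' → FULL
col 3: top cell = 'X' → FULL
col 4: top cell = '.' → open
col 5: top cell = 'O' → FULL

Answer: 4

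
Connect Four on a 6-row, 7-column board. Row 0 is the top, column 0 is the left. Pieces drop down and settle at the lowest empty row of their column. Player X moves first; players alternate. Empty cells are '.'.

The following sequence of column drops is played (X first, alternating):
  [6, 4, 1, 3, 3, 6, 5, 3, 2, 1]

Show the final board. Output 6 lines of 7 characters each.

Answer: .......
.......
.......
...O...
.O.X..O
.XXOOXX

Derivation:
Move 1: X drops in col 6, lands at row 5
Move 2: O drops in col 4, lands at row 5
Move 3: X drops in col 1, lands at row 5
Move 4: O drops in col 3, lands at row 5
Move 5: X drops in col 3, lands at row 4
Move 6: O drops in col 6, lands at row 4
Move 7: X drops in col 5, lands at row 5
Move 8: O drops in col 3, lands at row 3
Move 9: X drops in col 2, lands at row 5
Move 10: O drops in col 1, lands at row 4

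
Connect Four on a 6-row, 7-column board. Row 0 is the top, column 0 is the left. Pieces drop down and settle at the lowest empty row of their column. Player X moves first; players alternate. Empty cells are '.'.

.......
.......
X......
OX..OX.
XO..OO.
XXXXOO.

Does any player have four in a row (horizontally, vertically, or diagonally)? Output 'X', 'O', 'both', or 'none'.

X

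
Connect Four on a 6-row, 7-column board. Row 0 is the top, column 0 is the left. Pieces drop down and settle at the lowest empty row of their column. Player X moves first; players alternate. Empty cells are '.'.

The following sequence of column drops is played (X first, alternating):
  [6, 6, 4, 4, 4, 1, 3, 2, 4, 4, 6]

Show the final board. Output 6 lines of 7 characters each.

Answer: .......
....O..
....X..
....X.X
....O.O
.OOXX.X

Derivation:
Move 1: X drops in col 6, lands at row 5
Move 2: O drops in col 6, lands at row 4
Move 3: X drops in col 4, lands at row 5
Move 4: O drops in col 4, lands at row 4
Move 5: X drops in col 4, lands at row 3
Move 6: O drops in col 1, lands at row 5
Move 7: X drops in col 3, lands at row 5
Move 8: O drops in col 2, lands at row 5
Move 9: X drops in col 4, lands at row 2
Move 10: O drops in col 4, lands at row 1
Move 11: X drops in col 6, lands at row 3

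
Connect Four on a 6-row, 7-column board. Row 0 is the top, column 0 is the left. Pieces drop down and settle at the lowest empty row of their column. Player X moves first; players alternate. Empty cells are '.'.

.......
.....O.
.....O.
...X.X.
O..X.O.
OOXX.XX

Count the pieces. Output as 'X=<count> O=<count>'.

X=7 O=6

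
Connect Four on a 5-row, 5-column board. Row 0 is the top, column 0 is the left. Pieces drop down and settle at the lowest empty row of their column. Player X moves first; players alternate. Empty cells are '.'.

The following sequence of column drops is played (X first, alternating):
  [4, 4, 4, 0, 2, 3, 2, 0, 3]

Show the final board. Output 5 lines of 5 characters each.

Answer: .....
.....
....X
O.XXO
O.XOX

Derivation:
Move 1: X drops in col 4, lands at row 4
Move 2: O drops in col 4, lands at row 3
Move 3: X drops in col 4, lands at row 2
Move 4: O drops in col 0, lands at row 4
Move 5: X drops in col 2, lands at row 4
Move 6: O drops in col 3, lands at row 4
Move 7: X drops in col 2, lands at row 3
Move 8: O drops in col 0, lands at row 3
Move 9: X drops in col 3, lands at row 3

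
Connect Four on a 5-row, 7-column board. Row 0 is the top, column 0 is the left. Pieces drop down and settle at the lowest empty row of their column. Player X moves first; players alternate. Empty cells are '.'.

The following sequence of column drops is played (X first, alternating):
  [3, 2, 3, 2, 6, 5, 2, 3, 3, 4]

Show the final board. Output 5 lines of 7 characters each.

Answer: .......
...X...
..XO...
..OX...
..OXOOX

Derivation:
Move 1: X drops in col 3, lands at row 4
Move 2: O drops in col 2, lands at row 4
Move 3: X drops in col 3, lands at row 3
Move 4: O drops in col 2, lands at row 3
Move 5: X drops in col 6, lands at row 4
Move 6: O drops in col 5, lands at row 4
Move 7: X drops in col 2, lands at row 2
Move 8: O drops in col 3, lands at row 2
Move 9: X drops in col 3, lands at row 1
Move 10: O drops in col 4, lands at row 4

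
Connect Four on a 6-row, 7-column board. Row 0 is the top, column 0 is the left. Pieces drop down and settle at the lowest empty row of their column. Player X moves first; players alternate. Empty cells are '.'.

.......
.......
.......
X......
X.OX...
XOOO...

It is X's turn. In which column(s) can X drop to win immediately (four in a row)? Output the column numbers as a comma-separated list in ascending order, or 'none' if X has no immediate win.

Answer: 0

Derivation:
col 0: drop X → WIN!
col 1: drop X → no win
col 2: drop X → no win
col 3: drop X → no win
col 4: drop X → no win
col 5: drop X → no win
col 6: drop X → no win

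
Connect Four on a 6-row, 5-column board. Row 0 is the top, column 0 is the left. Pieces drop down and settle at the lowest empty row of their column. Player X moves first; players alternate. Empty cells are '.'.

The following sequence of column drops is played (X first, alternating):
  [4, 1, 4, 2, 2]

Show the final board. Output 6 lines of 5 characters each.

Answer: .....
.....
.....
.....
..X.X
.OO.X

Derivation:
Move 1: X drops in col 4, lands at row 5
Move 2: O drops in col 1, lands at row 5
Move 3: X drops in col 4, lands at row 4
Move 4: O drops in col 2, lands at row 5
Move 5: X drops in col 2, lands at row 4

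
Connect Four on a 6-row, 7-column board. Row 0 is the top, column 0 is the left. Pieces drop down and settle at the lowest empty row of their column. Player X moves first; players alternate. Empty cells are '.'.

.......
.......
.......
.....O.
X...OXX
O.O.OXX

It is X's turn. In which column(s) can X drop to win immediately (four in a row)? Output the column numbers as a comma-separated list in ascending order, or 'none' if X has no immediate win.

col 0: drop X → no win
col 1: drop X → no win
col 2: drop X → no win
col 3: drop X → no win
col 4: drop X → no win
col 5: drop X → no win
col 6: drop X → no win

Answer: none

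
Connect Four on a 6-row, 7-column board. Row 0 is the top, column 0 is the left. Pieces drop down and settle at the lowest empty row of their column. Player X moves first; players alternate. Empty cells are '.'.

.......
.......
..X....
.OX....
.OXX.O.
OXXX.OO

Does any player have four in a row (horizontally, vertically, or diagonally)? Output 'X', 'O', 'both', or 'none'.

X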